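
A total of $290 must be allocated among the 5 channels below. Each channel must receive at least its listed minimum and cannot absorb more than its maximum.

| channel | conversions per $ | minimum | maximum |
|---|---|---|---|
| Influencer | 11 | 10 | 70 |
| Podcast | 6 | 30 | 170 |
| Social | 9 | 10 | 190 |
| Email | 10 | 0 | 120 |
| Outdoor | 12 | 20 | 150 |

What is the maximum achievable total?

Meeting every minimum uses 10+30+10+0+20 = 70 $, leaving 220.
Highest conversions per $ first: Outdoor 12 > Influencer 11 > Email 10 > Social 9 > Podcast 6.
Give Outdoor 130 more to hit its cap of 150 — 90 left.
Influencer: +60 to 70 (cap) — 30 left.
Email: +30 (room for 120) → 30. Pool exhausted.
Total = 11×70 + 6×30 + 9×10 + 10×30 + 12×150 = 3140.

3140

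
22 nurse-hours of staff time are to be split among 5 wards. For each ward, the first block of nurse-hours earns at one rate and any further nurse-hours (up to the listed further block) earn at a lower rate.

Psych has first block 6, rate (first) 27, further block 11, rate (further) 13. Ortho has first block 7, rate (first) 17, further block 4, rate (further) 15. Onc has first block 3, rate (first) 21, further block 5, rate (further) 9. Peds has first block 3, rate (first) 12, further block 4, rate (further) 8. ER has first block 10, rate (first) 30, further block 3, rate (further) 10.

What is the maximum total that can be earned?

576

Order all 10 blocks by rate: ER/tier1 30 > Psych/tier1 27 > Onc/tier1 21 > Ortho/tier1 17 > Ortho/tier2 15 > Psych/tier2 13 > Peds/tier1 12 > ER/tier2 10 > Onc/tier2 9 > Peds/tier2 8.
Fill ER tier1 block (10 at 30) — 12 left.
Psych tier1 at 27: fill all 6 — 6 left.
Onc/tier1 (21): +3 — 3 left.
3 remain; put them into Ortho tier1 at 17.
Total = 30×10 + 27×6 + 21×3 + 17×3 = 576.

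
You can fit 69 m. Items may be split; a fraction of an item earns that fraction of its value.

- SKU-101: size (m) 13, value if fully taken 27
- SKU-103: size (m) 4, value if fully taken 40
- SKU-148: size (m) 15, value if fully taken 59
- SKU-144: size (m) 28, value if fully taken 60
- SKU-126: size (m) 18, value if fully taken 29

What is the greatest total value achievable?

200.5

Rank by value-to-size ratio: SKU-103 40/4≈10, SKU-148 59/15≈3.93, SKU-144 60/28≈2.14, SKU-101 27/13≈2.08, SKU-126 29/18≈1.61.
Take all of SKU-103 (4 m, value 40) → 65 m left.
Take all of SKU-148 (15 m, value 59) → 50 m left.
SKU-144: take in full, 28 m for value 60 → 22 left.
SKU-101: take in full, 13 m for value 27 → 9 left.
Only 9 m remain; take 9/18 of SKU-126 for value 29×9/18 = 14.5.
Total value = 200.5.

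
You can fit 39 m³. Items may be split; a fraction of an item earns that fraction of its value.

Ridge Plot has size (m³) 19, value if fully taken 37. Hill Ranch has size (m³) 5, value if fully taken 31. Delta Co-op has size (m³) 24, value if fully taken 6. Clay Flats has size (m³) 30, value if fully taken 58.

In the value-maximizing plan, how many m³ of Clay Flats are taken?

Rank by value-to-size ratio: Hill Ranch 31/5≈6.2, Ridge Plot 37/19≈1.95, Clay Flats 58/30≈1.93, Delta Co-op 6/24≈0.25.
Take all of Hill Ranch (5 m³, value 31) ; 34 m³ left.
Ridge Plot: take in full, 19 m³ for value 37 ; 15 left.
Only 15 m³ remain; take 15/30 of Clay Flats for value 58×15/30 = 29.

15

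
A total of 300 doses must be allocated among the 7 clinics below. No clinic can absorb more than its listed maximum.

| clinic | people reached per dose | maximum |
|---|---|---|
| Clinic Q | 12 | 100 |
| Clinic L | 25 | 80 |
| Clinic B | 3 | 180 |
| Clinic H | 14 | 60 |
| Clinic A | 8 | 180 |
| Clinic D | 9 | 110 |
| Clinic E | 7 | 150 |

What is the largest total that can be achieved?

4580

Order the clinics by people reached per dose: Clinic L 25 > Clinic H 14 > Clinic Q 12 > Clinic D 9 > Clinic A 8 > Clinic E 7 > Clinic B 3.
Clinic L: +80 to 80 (cap) ; 220 left.
Clinic H takes 60 to reach its cap of 60 ; 160 left.
Clinic Q takes 100 to reach its cap of 100 ; 60 left.
Clinic D has room for 110 but only 60 remain, so it gets 60.
Total = 12×100 + 25×80 + 14×60 + 9×60 = 4580.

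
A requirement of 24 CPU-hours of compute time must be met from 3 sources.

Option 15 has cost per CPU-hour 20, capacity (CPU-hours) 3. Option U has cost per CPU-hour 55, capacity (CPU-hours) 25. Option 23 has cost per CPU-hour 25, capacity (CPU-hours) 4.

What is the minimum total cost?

Cheapest first:
Option 15 (20): use full 3 ; 21 CPU-hours to go.
Option 23 (25): use full 4 ; 17 CPU-hours to go.
Take 17 from Option U at 55 to finish.
Cost = 3×20 + 4×25 + 17×55 = 1095.

1095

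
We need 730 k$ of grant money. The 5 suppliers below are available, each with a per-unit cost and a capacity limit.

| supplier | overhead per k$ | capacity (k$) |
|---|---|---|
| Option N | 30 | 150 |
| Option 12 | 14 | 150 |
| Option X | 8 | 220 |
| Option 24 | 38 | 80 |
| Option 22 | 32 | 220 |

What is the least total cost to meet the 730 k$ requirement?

15080

Cheapest first:
Option X at 8: take all 220 k$ → 510 still needed.
Option 12 at 14: take all 150 k$ → 360 still needed.
Take 150 from Option N at 30 → need 210 more.
Option 22 (32): take the remaining 210 → done.
Option 24: unused.
Cost = 220×8 + 150×14 + 150×30 + 210×32 = 15080.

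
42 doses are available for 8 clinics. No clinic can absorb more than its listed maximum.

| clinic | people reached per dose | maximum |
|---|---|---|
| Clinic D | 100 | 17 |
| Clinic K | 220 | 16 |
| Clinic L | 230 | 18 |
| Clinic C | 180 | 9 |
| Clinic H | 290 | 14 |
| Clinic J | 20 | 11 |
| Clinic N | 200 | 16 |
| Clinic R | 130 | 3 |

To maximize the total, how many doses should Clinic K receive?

Rank by people reached per dose: Clinic H 290 > Clinic L 230 > Clinic K 220 > Clinic N 200 > Clinic C 180 > Clinic R 130 > Clinic D 100 > Clinic J 20.
Give Clinic H 14 to hit its cap of 14 → 28 left.
Give Clinic L 18 to hit its cap of 18 → 10 left.
Only 10 left; Clinic K takes them to reach 10.

10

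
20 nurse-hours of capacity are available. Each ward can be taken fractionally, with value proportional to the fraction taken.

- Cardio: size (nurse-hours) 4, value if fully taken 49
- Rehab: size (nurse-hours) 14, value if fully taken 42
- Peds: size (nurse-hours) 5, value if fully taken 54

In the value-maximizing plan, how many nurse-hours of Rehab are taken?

Rank by value-to-size ratio: Cardio 49/4≈12.2, Peds 54/5≈10.8, Rehab 42/14≈3.
Take all of Cardio (4 nurse-hours, value 49) → 16 nurse-hours left.
Peds: take in full, 5 nurse-hours for value 54 → 11 left.
Fill the last 11 nurse-hours with part of Rehab: 11/14 of it earns 33.

11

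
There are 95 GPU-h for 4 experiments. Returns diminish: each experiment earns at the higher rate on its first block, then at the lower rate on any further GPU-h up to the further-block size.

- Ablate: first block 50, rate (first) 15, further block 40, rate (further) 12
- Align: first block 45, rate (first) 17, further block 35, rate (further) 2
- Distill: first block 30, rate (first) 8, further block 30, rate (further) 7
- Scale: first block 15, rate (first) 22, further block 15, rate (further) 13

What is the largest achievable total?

Treat each block as its own option and order by rate: Scale/T1 22 > Align/T1 17 > Ablate/T1 15 > Scale/T2 13 > Ablate/T2 12 > Distill/T1 8 > Distill/T2 7 > Align/T2 2.
Fill Scale T1 block (15 at 22) — 80 left.
Align/T1 (17): +45 — 35 left.
Ablate/T1: +35 of 50 at 15; pool empty.
Total = 22×15 + 17×45 + 15×35 = 1620.

1620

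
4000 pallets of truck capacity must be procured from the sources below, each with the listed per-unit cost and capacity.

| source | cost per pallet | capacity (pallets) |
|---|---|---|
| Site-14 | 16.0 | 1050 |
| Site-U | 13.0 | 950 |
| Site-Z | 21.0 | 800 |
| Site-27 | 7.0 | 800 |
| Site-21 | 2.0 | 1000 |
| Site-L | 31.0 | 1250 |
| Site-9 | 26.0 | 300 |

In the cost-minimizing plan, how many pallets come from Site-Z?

Cheapest first:
Take 1000 from Site-21 at 2.0 → need 3000 more.
Site-27 at 7.0: take all 800 pallets → 2200 still needed.
Site-U at 13.0: take all 950 pallets → 1250 still needed.
Site-14 at 16.0: take all 1050 pallets → 200 still needed.
Site-Z at 21.0: take 200 of its 800 → requirement met.
Site-9, Site-L: unused.

200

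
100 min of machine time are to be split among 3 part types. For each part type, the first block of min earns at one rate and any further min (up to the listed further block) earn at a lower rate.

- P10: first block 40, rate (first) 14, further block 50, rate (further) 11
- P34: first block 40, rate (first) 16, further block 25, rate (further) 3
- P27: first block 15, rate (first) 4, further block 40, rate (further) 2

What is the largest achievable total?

Order all 6 blocks by rate: P34/first 16 > P10/first 14 > P10/second 11 > P27/first 4 > P34/second 3 > P27/second 2.
Fill P34 first block (40 at 16) → 60 left.
P10/first (14): +40 → 20 left.
P10 second at 11: only 20 left, fill 20.
Total = 16×40 + 14×40 + 11×20 = 1420.

1420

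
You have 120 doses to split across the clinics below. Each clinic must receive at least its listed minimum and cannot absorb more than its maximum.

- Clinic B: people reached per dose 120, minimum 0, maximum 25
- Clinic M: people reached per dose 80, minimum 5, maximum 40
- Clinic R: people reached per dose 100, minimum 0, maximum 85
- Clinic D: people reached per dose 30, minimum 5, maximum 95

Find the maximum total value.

Meeting every minimum uses 0+5+0+5 = 10 doses, leaving 110.
Order the clinics by people reached per dose: Clinic B 120 > Clinic R 100 > Clinic M 80 > Clinic D 30.
Give Clinic B 25 more to hit its cap of 25 → 85 left.
Clinic R: +85 to 85 (cap) → 0 left.
Total = 120×25 + 80×5 + 100×85 + 30×5 = 12050.

12050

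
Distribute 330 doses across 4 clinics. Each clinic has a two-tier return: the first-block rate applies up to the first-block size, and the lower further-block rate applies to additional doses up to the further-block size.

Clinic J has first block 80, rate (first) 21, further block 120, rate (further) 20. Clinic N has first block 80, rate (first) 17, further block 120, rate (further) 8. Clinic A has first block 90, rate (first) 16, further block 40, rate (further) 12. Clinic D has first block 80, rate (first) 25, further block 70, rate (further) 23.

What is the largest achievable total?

7290

Treat each block as its own option and order by rate: Clinic D/tier1 25 > Clinic D/tier2 23 > Clinic J/tier1 21 > Clinic J/tier2 20 > Clinic N/tier1 17 > Clinic A/tier1 16 > Clinic A/tier2 12 > Clinic N/tier2 8.
Clinic D tier1 at 25: fill all 80 ; 250 left.
Fill Clinic D tier2 block (70 at 23) ; 180 left.
Clinic J tier1 at 21: fill all 80 ; 100 left.
Clinic J/tier2: +100 of 120 at 20; pool empty.
Total = 25×80 + 23×70 + 21×80 + 20×100 = 7290.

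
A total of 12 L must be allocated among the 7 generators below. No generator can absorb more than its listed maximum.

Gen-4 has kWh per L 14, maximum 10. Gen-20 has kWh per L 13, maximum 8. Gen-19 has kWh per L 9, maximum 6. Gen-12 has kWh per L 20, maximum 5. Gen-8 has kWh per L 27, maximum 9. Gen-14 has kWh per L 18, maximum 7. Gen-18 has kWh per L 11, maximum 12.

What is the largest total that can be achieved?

Rank by kWh per L: Gen-8 27 > Gen-12 20 > Gen-14 18 > Gen-4 14 > Gen-20 13 > Gen-18 11 > Gen-19 9.
Give Gen-8 9 to hit its cap of 9 — 3 left.
Gen-12 has room for 5 but only 3 remain, so it gets 3.
Total = 20×3 + 27×9 = 303.

303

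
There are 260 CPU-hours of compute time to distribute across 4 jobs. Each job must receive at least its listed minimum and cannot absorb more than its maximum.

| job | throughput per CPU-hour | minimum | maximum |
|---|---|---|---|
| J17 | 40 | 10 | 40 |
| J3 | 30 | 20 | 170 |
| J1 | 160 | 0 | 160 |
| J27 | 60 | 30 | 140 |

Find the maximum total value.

30800

Meeting every minimum uses 10+20+0+30 = 60 CPU-hours, leaving 200.
Order the jobs by throughput per CPU-hour: J1 160 > J27 60 > J17 40 > J3 30.
Give J1 160 more to hit its cap of 160 — 40 left.
J27 has room for 110 more but only 40 remain, so it gets 70.
Total = 40×10 + 30×20 + 160×160 + 60×70 = 30800.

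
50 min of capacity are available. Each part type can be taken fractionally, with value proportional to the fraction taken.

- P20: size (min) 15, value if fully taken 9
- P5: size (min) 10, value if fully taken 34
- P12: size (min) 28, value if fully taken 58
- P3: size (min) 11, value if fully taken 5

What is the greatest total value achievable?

99.2

Sort by value density: P5 34/10≈3.4, P12 58/28≈2.07, P20 9/15≈0.6, P3 5/11≈0.455.
P5: take in full, 10 min for value 34 — 40 left.
P12: take in full, 28 min for value 58 — 12 left.
12 min left: a 12/15 share of P20 gives 9×12/15 = 7.2.
Total value = 99.2.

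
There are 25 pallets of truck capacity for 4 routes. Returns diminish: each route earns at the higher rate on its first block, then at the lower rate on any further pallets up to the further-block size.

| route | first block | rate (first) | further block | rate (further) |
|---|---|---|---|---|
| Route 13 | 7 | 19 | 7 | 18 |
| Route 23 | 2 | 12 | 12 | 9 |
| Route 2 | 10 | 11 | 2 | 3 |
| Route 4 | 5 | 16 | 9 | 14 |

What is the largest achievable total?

423

Treat each block as its own option and order by rate: Route 13/tier1 19 > Route 13/tier2 18 > Route 4/tier1 16 > Route 4/tier2 14 > Route 23/tier1 12 > Route 2/tier1 11 > Route 23/tier2 9 > Route 2/tier2 3.
Route 13 tier1 at 19: fill all 7 → 18 left.
Fill Route 13 tier2 block (7 at 18) → 11 left.
Route 4/tier1 (16): +5 → 6 left.
6 remain; put them into Route 4 tier2 at 14.
Total = 19×7 + 18×7 + 16×5 + 14×6 = 423.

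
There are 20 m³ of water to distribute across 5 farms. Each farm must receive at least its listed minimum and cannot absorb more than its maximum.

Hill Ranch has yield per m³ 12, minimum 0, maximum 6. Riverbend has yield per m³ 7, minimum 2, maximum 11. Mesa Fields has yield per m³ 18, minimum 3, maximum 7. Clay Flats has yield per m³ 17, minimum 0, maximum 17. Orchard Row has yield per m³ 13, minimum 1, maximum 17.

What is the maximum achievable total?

Meeting every minimum uses 0+2+3+0+1 = 6 m³, leaving 14.
Highest yield per m³ first: Mesa Fields 18 > Clay Flats 17 > Orchard Row 13 > Hill Ranch 12 > Riverbend 7.
Give Mesa Fields 4 more to hit its cap of 7 — 10 left.
Only 10 left; Clay Flats takes them to reach 10.
Total = 7×2 + 18×7 + 17×10 + 13×1 = 323.

323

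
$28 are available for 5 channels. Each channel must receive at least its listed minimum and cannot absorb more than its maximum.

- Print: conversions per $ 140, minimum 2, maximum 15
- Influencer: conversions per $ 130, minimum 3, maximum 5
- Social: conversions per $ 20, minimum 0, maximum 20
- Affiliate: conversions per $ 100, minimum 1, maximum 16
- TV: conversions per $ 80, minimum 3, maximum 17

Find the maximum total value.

3490

Meeting every minimum uses 2+3+0+1+3 = 9 $, leaving 19.
Order the channels by conversions per $: Print 140 > Influencer 130 > Affiliate 100 > TV 80 > Social 20.
Give Print 13 more to hit its cap of 15 ; 6 left.
Influencer: +2 to 5 (cap) ; 4 left.
Affiliate: +4 (room for 15) → 5. Pool exhausted.
Total = 140×15 + 130×5 + 100×5 + 80×3 = 3490.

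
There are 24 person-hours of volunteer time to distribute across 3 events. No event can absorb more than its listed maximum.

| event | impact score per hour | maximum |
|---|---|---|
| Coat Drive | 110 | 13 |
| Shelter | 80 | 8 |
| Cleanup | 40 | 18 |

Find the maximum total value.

Order the events by impact score per hour: Coat Drive 110 > Shelter 80 > Cleanup 40.
Coat Drive takes 13 to reach its cap of 13 → 11 left.
Shelter takes 8 to reach its cap of 8 → 3 left.
Cleanup: +3 (room for 18) → 3. Pool exhausted.
Total = 110×13 + 80×8 + 40×3 = 2190.

2190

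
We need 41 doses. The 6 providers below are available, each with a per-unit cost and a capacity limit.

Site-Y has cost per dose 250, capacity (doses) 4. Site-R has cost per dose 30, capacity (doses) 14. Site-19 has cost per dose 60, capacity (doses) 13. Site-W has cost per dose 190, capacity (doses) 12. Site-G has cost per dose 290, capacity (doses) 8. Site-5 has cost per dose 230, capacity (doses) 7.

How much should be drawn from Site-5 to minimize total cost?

2

Cheapest first:
Site-R at 30: take all 14 doses — 27 still needed.
Take 13 from Site-19 at 60 — need 14 more.
Take 12 from Site-W at 190 — need 2 more.
Site-5 at 230: take 2 of its 7 — requirement met.
Site-Y, Site-G: unused.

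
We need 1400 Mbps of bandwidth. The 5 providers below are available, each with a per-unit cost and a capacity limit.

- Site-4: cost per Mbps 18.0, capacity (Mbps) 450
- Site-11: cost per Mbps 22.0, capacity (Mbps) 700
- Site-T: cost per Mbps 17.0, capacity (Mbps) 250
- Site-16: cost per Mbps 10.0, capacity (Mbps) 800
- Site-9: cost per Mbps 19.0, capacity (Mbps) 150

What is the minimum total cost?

18550

Cheapest first:
Take 800 from Site-16 at 10.0 ; need 600 more.
Take 250 from Site-T at 17.0 ; need 350 more.
Site-4 at 18.0: take 350 of its 450 ; requirement met.
Site-9, Site-11: unused.
Cost = 800×10.0 + 250×17.0 + 350×18.0 = 18550.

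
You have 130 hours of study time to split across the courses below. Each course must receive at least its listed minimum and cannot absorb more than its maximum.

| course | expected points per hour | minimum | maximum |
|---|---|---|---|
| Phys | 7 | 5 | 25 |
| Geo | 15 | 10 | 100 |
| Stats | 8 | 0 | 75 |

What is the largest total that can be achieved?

Meeting every minimum uses 5+10+0 = 15 hours, leaving 115.
Rank by expected points per hour: Geo 15 > Stats 8 > Phys 7.
Give Geo 90 more to hit its cap of 100 ; 25 left.
Stats has room for 75 more but only 25 remain, so it gets 25.
Total = 7×5 + 15×100 + 8×25 = 1735.

1735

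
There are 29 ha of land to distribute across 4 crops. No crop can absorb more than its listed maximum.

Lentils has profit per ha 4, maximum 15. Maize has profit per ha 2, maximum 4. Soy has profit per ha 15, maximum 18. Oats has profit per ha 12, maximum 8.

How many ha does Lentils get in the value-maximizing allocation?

Highest profit per ha first: Soy 15 > Oats 12 > Lentils 4 > Maize 2.
Soy takes 18 to reach its cap of 18 → 11 left.
Give Oats 8 to hit its cap of 8 → 3 left.
Only 3 left; Lentils takes them to reach 3.

3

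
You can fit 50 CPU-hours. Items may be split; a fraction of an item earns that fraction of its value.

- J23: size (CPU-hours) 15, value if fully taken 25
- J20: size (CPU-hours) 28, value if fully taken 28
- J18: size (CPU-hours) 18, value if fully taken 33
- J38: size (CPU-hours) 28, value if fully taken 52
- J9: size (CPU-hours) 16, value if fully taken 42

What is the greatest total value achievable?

105

Sort by value density: J9 42/16≈2.62, J38 52/28≈1.86, J18 33/18≈1.83, J23 25/15≈1.67, J20 28/28≈1.
All 16 CPU-hours of J9 fit (value 42) ; 34 remain.
Take all of J38 (28 CPU-hours, value 52) ; 6 CPU-hours left.
Fill the last 6 CPU-hours with part of J18: 6/18 of it earns 11.
Total value = 105.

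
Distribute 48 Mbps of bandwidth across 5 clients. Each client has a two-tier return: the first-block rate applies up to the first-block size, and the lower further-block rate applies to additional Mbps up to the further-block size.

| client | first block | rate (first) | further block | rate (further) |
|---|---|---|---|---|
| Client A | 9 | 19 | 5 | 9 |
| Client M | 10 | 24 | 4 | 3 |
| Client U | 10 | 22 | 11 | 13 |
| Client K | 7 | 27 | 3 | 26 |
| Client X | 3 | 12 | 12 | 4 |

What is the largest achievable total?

1015

Treat each block as its own option and order by rate: Client K/tier1 27 > Client K/tier2 26 > Client M/tier1 24 > Client U/tier1 22 > Client A/tier1 19 > Client U/tier2 13 > Client X/tier1 12 > Client A/tier2 9 > Client X/tier2 4 > Client M/tier2 3.
Fill Client K tier1 block (7 at 27) ; 41 left.
Fill Client K tier2 block (3 at 26) ; 38 left.
Client M/tier1 (24): +10 ; 28 left.
Fill Client U tier1 block (10 at 22) ; 18 left.
Client A tier1 at 19: fill all 9 ; 9 left.
Client U/tier2: +9 of 11 at 13; pool empty.
Total = 27×7 + 26×3 + 24×10 + 22×10 + 19×9 + 13×9 = 1015.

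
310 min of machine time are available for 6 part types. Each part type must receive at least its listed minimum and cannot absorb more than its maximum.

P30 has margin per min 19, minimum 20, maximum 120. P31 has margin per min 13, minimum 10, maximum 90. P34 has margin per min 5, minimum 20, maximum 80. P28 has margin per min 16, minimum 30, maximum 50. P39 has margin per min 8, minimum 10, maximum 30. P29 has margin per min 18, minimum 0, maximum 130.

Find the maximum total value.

5230

Meeting every minimum uses 20+10+20+30+10+0 = 90 min, leaving 220.
Rank by margin per min: P30 19 > P29 18 > P28 16 > P31 13 > P39 8 > P34 5.
P30: +100 to 120 (cap) → 120 left.
P29 has room for 130 more but only 120 remain, so it gets 120.
Total = 19×120 + 13×10 + 5×20 + 16×30 + 8×10 + 18×120 = 5230.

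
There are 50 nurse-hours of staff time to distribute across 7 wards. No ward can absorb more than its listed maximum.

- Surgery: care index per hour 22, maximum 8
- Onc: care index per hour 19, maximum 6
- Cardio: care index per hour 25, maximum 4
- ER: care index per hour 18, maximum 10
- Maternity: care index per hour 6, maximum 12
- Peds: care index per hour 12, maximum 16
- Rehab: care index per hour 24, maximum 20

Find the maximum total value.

1074

Order the wards by care index per hour: Cardio 25 > Rehab 24 > Surgery 22 > Onc 19 > ER 18 > Peds 12 > Maternity 6.
Give Cardio 4 to hit its cap of 4 ; 46 left.
Rehab takes 20 to reach its cap of 20 ; 26 left.
Surgery takes 8 to reach its cap of 8 ; 18 left.
Onc takes 6 to reach its cap of 6 ; 12 left.
ER: +10 to 10 (cap) ; 2 left.
Peds has room for 16 but only 2 remain, so it gets 2.
Total = 22×8 + 19×6 + 25×4 + 18×10 + 12×2 + 24×20 = 1074.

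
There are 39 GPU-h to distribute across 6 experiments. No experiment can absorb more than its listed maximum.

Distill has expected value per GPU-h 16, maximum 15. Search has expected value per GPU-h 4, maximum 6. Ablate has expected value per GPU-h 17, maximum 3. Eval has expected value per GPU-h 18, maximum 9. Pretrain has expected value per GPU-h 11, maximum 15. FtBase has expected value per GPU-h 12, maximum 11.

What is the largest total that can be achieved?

596

Order the experiments by expected value per GPU-h: Eval 18 > Ablate 17 > Distill 16 > FtBase 12 > Pretrain 11 > Search 4.
Eval takes 9 to reach its cap of 9 — 30 left.
Ablate takes 3 to reach its cap of 3 — 27 left.
Give Distill 15 to hit its cap of 15 — 12 left.
FtBase takes 11 to reach its cap of 11 — 1 left.
Pretrain: +1 (room for 15) → 1. Pool exhausted.
Total = 16×15 + 17×3 + 18×9 + 11×1 + 12×11 = 596.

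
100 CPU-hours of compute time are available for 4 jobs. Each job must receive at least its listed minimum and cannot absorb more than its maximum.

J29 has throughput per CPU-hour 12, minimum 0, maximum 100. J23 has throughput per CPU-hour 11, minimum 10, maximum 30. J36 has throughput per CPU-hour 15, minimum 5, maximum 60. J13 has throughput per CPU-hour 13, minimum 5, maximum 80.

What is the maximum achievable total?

Meeting every minimum uses 0+10+5+5 = 20 CPU-hours, leaving 80.
Order the jobs by throughput per CPU-hour: J36 15 > J13 13 > J29 12 > J23 11.
Give J36 55 more to hit its cap of 60 → 25 left.
J13: +25 (room for 75) → 30. Pool exhausted.
Total = 11×10 + 15×60 + 13×30 = 1400.

1400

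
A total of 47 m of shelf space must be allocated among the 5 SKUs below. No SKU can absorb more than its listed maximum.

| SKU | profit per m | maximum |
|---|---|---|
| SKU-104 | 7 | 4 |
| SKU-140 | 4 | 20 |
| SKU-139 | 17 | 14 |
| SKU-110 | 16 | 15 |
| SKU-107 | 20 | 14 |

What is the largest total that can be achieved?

786

Highest profit per m first: SKU-107 20 > SKU-139 17 > SKU-110 16 > SKU-104 7 > SKU-140 4.
SKU-107: +14 to 14 (cap) — 33 left.
SKU-139 takes 14 to reach its cap of 14 — 19 left.
SKU-110: +15 to 15 (cap) — 4 left.
Give SKU-104 4 to hit its cap of 4 — 0 left.
Total = 7×4 + 17×14 + 16×15 + 20×14 = 786.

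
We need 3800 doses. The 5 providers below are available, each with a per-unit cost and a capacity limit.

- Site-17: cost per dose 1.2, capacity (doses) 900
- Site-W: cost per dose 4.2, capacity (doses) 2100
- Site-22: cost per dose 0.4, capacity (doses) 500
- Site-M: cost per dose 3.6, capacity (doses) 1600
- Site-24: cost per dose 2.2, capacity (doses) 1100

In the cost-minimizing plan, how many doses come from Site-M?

Fill from the cheapest provider first.
Site-22 at 0.4: take all 500 doses ; 3300 still needed.
Site-17 at 1.2: take all 900 doses ; 2400 still needed.
Site-24 (2.2): use full 1100 ; 1300 doses to go.
Site-M (3.6): take the remaining 1300 ; done.
Site-W: unused.

1300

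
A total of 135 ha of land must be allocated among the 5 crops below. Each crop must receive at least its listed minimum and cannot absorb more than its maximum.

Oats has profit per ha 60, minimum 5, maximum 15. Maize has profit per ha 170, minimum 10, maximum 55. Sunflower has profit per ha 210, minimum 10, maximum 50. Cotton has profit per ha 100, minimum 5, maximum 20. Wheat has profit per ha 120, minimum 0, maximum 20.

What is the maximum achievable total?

Meeting every minimum uses 5+10+10+5+0 = 30 ha, leaving 105.
Order the crops by profit per ha: Sunflower 210 > Maize 170 > Wheat 120 > Cotton 100 > Oats 60.
Sunflower takes 40 more to reach its cap of 50 — 65 left.
Maize: +45 to 55 (cap) — 20 left.
Give Wheat 20 more to hit its cap of 20 — 0 left.
Total = 60×5 + 170×55 + 210×50 + 100×5 + 120×20 = 23050.

23050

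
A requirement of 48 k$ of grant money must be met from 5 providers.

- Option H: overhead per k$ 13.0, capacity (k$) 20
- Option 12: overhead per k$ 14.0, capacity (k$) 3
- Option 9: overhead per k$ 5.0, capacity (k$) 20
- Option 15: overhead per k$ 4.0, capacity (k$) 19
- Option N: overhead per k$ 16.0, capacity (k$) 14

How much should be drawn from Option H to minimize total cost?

Cheapest first:
Take 19 from Option 15 at 4.0 → need 29 more.
Option 9 at 5.0: take all 20 k$ → 9 still needed.
Option H (13.0): take the remaining 9 → done.
Option 12, Option N: unused.

9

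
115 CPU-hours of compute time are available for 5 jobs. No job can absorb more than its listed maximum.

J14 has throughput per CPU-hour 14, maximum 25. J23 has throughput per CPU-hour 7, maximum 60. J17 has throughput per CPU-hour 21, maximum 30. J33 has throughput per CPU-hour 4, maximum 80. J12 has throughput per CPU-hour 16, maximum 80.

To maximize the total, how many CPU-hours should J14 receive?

5

Rank by throughput per CPU-hour: J17 21 > J12 16 > J14 14 > J23 7 > J33 4.
Give J17 30 to hit its cap of 30 ; 85 left.
J12: +80 to 80 (cap) ; 5 left.
J14 has room for 25 but only 5 remain, so it gets 5.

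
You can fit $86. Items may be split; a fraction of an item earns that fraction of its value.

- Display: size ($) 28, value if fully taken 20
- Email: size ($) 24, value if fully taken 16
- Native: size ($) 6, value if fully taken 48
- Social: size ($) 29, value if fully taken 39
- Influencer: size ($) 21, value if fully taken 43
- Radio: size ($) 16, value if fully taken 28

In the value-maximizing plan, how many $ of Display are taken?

Rank by value-to-size ratio: Native 48/6≈8, Influencer 43/21≈2.05, Radio 28/16≈1.75, Social 39/29≈1.34, Display 20/28≈0.714, Email 16/24≈0.667.
Native: take in full, 6 $ for value 48 → 80 left.
All 21 $ of Influencer fit (value 43) → 59 remain.
Take all of Radio (16 $, value 28) → 43 $ left.
Take all of Social (29 $, value 39) → 14 $ left.
14 $ left: a 14/28 share of Display gives 20×14/28 = 10.

14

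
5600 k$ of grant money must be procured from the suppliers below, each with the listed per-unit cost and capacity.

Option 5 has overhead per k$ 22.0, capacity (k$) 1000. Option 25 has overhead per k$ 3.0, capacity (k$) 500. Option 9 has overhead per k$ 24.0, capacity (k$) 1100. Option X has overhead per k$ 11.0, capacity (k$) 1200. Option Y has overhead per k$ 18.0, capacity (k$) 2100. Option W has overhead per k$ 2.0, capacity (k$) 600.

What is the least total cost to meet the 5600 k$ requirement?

80500

Fill from the cheapest supplier first.
Option W (2.0): use full 600 ; 5000 k$ to go.
Option 25 (3.0): use full 500 ; 4500 k$ to go.
Option X at 11.0: take all 1200 k$ ; 3300 still needed.
Option Y (18.0): use full 2100 ; 1200 k$ to go.
Option 5 (22.0): use full 1000 ; 200 k$ to go.
Option 9 (24.0): take the remaining 200 ; done.
Cost = 600×2.0 + 500×3.0 + 1200×11.0 + 2100×18.0 + 1000×22.0 + 200×24.0 = 80500.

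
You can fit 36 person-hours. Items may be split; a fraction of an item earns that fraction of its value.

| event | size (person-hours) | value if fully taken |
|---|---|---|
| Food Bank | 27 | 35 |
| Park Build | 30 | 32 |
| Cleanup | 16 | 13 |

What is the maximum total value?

44.6

Best value per unit of size first: Food Bank 35/27≈1.3, Park Build 32/30≈1.07, Cleanup 13/16≈0.812.
Food Bank: take in full, 27 person-hours for value 35 — 9 left.
Only 9 person-hours remain; take 9/30 of Park Build for value 32×9/30 = 9.6.
Total value = 44.6.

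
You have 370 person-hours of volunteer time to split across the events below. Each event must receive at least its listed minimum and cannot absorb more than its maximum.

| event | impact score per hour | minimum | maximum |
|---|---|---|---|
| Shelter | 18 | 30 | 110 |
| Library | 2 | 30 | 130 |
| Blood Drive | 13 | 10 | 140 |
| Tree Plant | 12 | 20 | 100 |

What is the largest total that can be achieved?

Meeting every minimum uses 30+30+10+20 = 90 person-hours, leaving 280.
Order the events by impact score per hour: Shelter 18 > Blood Drive 13 > Tree Plant 12 > Library 2.
Shelter: +80 to 110 (cap) → 200 left.
Blood Drive takes 130 more to reach its cap of 140 → 70 left.
Only 70 left; Tree Plant takes them to reach 90.
Total = 18×110 + 2×30 + 13×140 + 12×90 = 4940.

4940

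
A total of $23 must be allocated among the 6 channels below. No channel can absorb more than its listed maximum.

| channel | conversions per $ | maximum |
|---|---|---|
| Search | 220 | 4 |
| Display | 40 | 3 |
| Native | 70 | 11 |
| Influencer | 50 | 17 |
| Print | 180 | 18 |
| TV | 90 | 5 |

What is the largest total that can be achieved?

4210

Highest conversions per $ first: Search 220 > Print 180 > TV 90 > Native 70 > Influencer 50 > Display 40.
Search takes 4 to reach its cap of 4 → 19 left.
Print: +18 to 18 (cap) → 1 left.
TV has room for 5 but only 1 remain, so it gets 1.
Total = 220×4 + 180×18 + 90×1 = 4210.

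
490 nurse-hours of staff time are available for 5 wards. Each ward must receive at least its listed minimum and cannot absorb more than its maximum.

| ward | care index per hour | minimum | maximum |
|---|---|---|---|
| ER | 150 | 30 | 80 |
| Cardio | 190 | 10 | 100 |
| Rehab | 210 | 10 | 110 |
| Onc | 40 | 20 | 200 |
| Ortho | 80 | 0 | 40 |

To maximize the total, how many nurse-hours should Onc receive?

Meeting every minimum uses 30+10+10+20+0 = 70 nurse-hours, leaving 420.
Rank by care index per hour: Rehab 210 > Cardio 190 > ER 150 > Ortho 80 > Onc 40.
Rehab: +100 to 110 (cap) ; 320 left.
Give Cardio 90 more to hit its cap of 100 ; 230 left.
Give ER 50 more to hit its cap of 80 ; 180 left.
Ortho: +40 to 40 (cap) ; 140 left.
Onc has room for 180 more but only 140 remain, so it gets 160.

160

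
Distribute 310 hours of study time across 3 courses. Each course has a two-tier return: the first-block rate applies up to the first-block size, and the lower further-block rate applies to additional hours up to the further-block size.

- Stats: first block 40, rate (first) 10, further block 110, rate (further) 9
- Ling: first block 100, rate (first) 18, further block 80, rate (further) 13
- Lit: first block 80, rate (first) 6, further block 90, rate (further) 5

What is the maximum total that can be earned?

Treat each block as its own option and order by rate: Ling/T1 18 > Ling/T2 13 > Stats/T1 10 > Stats/T2 9 > Lit/T1 6 > Lit/T2 5.
Fill Ling T1 block (100 at 18) ; 210 left.
Ling/T2 (13): +80 ; 130 left.
Fill Stats T1 block (40 at 10) ; 90 left.
Stats T2 at 9: only 90 left, fill 90.
Total = 18×100 + 13×80 + 10×40 + 9×90 = 4050.

4050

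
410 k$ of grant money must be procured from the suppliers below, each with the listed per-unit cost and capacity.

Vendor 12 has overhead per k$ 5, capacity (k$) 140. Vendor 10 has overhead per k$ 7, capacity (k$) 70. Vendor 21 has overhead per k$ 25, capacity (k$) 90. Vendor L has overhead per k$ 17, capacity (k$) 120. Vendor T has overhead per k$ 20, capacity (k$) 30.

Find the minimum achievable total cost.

5080

Cheapest first:
Vendor 12 at 5: take all 140 k$ — 270 still needed.
Vendor 10 (7): use full 70 — 200 k$ to go.
Vendor L (17): use full 120 — 80 k$ to go.
Vendor T at 20: take all 30 k$ — 50 still needed.
Take 50 from Vendor 21 at 25 to finish.
Cost = 140×5 + 70×7 + 120×17 + 30×20 + 50×25 = 5080.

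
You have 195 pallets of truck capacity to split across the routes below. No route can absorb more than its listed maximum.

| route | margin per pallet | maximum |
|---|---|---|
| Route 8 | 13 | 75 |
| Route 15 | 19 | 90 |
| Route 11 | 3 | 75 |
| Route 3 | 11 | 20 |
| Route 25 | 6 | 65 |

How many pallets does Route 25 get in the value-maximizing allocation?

Highest margin per pallet first: Route 15 19 > Route 8 13 > Route 3 11 > Route 25 6 > Route 11 3.
Route 15: +90 to 90 (cap) ; 105 left.
Give Route 8 75 to hit its cap of 75 ; 30 left.
Route 3: +20 to 20 (cap) ; 10 left.
Route 25 has room for 65 but only 10 remain, so it gets 10.

10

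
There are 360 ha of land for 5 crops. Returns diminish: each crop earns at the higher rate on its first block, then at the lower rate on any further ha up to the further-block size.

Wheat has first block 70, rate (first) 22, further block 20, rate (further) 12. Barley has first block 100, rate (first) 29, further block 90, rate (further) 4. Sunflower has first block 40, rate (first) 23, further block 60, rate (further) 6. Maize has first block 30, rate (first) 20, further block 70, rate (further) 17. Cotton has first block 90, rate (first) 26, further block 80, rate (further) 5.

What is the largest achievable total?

Treat each block as its own option and order by rate: Barley/first 29 > Cotton/first 26 > Sunflower/first 23 > Wheat/first 22 > Maize/first 20 > Maize/second 17 > Wheat/second 12 > Sunflower/second 6 > Cotton/second 5 > Barley/second 4.
Fill Barley first block (100 at 29) ; 260 left.
Fill Cotton first block (90 at 26) ; 170 left.
Sunflower/first (23): +40 ; 130 left.
Wheat/first (22): +70 ; 60 left.
Fill Maize first block (30 at 20) ; 30 left.
Maize second at 17: only 30 left, fill 30.
Total = 29×100 + 26×90 + 23×40 + 22×70 + 20×30 + 17×30 = 8810.

8810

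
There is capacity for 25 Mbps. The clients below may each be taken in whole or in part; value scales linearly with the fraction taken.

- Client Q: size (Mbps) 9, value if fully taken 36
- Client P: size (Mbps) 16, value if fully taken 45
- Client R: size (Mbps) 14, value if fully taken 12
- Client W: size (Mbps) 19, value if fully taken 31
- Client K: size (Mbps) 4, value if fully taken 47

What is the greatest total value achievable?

Rank by value-to-size ratio: Client K 47/4≈11.8, Client Q 36/9≈4, Client P 45/16≈2.81, Client W 31/19≈1.63, Client R 12/14≈0.857.
Client K: take in full, 4 Mbps for value 47 ; 21 left.
All 9 Mbps of Client Q fit (value 36) ; 12 remain.
12 Mbps left: a 12/16 share of Client P gives 45×12/16 = 33.75.
Total value = 116.75.

116.75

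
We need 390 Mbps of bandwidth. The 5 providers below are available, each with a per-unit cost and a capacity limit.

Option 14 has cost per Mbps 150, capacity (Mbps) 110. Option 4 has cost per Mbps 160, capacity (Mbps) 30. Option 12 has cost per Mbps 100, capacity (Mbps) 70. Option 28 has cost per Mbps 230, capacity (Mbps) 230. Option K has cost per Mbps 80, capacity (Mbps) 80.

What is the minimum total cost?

Use providers in increasing cost order.
Option K (80): use full 80 — 310 Mbps to go.
Option 12 at 100: take all 70 Mbps — 240 still needed.
Take 110 from Option 14 at 150 — need 130 more.
Take 30 from Option 4 at 160 — need 100 more.
Option 28 at 230: take 100 of its 230 — requirement met.
Cost = 80×80 + 70×100 + 110×150 + 30×160 + 100×230 = 57700.

57700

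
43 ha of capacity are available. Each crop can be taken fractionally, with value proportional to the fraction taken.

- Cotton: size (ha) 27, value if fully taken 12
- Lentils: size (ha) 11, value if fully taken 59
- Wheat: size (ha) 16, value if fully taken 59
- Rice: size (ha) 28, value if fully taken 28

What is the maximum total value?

134

Sort by value density: Lentils 59/11≈5.36, Wheat 59/16≈3.69, Rice 28/28≈1, Cotton 12/27≈0.444.
All 11 ha of Lentils fit (value 59) → 32 remain.
Take all of Wheat (16 ha, value 59) → 16 ha left.
16 ha left: a 16/28 share of Rice gives 28×16/28 = 16.
Total value = 134.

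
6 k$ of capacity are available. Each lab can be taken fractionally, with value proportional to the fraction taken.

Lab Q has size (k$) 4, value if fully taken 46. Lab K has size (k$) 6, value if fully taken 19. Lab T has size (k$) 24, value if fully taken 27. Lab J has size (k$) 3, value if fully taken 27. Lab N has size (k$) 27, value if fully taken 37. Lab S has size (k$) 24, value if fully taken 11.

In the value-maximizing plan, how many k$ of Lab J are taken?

2

Sort by value density: Lab Q 46/4≈11.5, Lab J 27/3≈9, Lab K 19/6≈3.17, Lab N 37/27≈1.37, Lab T 27/24≈1.12, Lab S 11/24≈0.458.
All 4 k$ of Lab Q fit (value 46) → 2 remain.
Fill the last 2 k$ with part of Lab J: 2/3 of it earns 18.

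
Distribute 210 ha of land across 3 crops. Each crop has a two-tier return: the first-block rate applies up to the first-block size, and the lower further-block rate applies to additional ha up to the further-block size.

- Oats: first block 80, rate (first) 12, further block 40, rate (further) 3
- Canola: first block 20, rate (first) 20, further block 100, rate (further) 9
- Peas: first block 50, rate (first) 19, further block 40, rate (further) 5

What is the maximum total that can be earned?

Rank every tier by rate: Canola/tier1 20 > Peas/tier1 19 > Oats/tier1 12 > Canola/tier2 9 > Peas/tier2 5 > Oats/tier2 3.
Canola/tier1 (20): +20 → 190 left.
Peas/tier1 (19): +50 → 140 left.
Oats/tier1 (12): +80 → 60 left.
60 remain; put them into Canola tier2 at 9.
Total = 20×20 + 19×50 + 12×80 + 9×60 = 2850.

2850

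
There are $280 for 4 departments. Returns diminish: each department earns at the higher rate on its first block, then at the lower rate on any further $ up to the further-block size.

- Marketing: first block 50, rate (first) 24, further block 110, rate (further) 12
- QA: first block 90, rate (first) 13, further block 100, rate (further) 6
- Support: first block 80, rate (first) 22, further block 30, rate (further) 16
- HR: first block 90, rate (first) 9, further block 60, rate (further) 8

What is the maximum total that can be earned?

4970

Treat each block as its own option and order by rate: Marketing/first 24 > Support/first 22 > Support/second 16 > QA/first 13 > Marketing/second 12 > HR/first 9 > HR/second 8 > QA/second 6.
Fill Marketing first block (50 at 24) → 230 left.
Support/first (22): +80 → 150 left.
Fill Support second block (30 at 16) → 120 left.
QA first at 13: fill all 90 → 30 left.
Marketing second at 12: only 30 left, fill 30.
Total = 24×50 + 22×80 + 16×30 + 13×90 + 12×30 = 4970.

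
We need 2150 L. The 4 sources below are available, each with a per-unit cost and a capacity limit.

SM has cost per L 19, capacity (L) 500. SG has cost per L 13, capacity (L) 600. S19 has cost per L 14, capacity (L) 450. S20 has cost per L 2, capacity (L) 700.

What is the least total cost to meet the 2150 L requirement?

Cheapest first:
Take 700 from S20 at 2 — need 1450 more.
SG (13): use full 600 — 850 L to go.
S19 (14): use full 450 — 400 L to go.
Take 400 from SM at 19 to finish.
Cost = 700×2 + 600×13 + 450×14 + 400×19 = 23100.

23100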